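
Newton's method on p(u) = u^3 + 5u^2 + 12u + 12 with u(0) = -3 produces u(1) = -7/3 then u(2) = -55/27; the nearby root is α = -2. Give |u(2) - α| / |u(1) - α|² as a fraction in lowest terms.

1/3

u(1) - α = -7/3 - (-2) = -7/3 + 2 = -1/3, so |u(1) - α| = 1/3.
u(2) - α = -55/27 - (-2) = -55/27 + 2 = -1/27, so |u(2) - α| = 1/27.
|u(1) - α|² = 1/9.
Ratio = (1/27) / (1/9) = 1/3.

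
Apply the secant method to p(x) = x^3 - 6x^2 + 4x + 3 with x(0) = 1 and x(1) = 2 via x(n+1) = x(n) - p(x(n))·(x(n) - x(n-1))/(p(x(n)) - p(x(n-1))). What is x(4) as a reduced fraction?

p(1) = 2, p(2) = -5. x(2) = 2 - (-5)·(2 - 1)/((-5) - 2) = 9/7.
p(2) = -5, p(9/7) = 120/343. x(3) = (9/7) - (120/343)·((9/7) - 2)/((120/343) - (-5)) = 489/367.
p(9/7) = 120/343, p(489/367) = 2130000/49430863. x(4) = (489/367) - (2130000/49430863)·((489/367) - (9/7))/((2130000/49430863) - (120/343)) = 58035171/43342613.

58035171/43342613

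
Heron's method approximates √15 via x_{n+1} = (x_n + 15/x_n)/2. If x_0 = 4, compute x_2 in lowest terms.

x_1 = (4 + 15/4)/2 = 31/8.
x_2 = (31/8 + 15/(31/8))/2 = 1921/496.

1921/496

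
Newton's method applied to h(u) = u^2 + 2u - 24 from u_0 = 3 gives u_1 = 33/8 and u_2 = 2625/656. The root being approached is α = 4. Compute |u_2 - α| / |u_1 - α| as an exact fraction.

1/82

u_1 - α = 33/8 - 4 = 1/8, so |u_1 - α| = 1/8.
u_2 - α = 2625/656 - 4 = 1/656, so |u_2 - α| = 1/656.
Ratio = (1/656) / (1/8) = 1/82.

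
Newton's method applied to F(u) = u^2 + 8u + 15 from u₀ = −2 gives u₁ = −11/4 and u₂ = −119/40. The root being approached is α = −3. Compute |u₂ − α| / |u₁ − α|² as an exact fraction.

2/5

u₁ − α = −11/4 − (−3) = −11/4 + 3 = 1/4, so |u₁ − α| = 1/4.
u₂ − α = −119/40 − (−3) = −119/40 + 3 = 1/40, so |u₂ − α| = 1/40.
|u₁ − α|² = 1/16.
Ratio = (1/40) / (1/16) = 2/5.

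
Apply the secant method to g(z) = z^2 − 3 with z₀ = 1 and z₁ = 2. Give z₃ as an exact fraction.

g(1) = −2, g(2) = 1. z₂ = 2 − 1·(2 − 1)/(1 − (−2)) = 5/3.
g(2) = 1, g(5/3) = −2/9. z₃ = (5/3) − (−2/9)·((5/3) − 2)/((−2/9) − 1) = 19/11.

19/11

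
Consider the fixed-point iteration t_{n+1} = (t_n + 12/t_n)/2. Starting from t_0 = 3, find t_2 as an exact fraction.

t_1 = (3 + 12/3)/2 = 7/2.
t_2 = (7/2 + 12/(7/2))/2 = 97/28.

97/28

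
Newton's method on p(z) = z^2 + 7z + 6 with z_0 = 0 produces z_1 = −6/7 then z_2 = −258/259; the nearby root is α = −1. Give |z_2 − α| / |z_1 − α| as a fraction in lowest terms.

z_1 − α = −6/7 − (−1) = −6/7 + 1 = 1/7, so |z_1 − α| = 1/7.
z_2 − α = −258/259 − (−1) = −258/259 + 1 = 1/259, so |z_2 − α| = 1/259.
Ratio = (1/259) / (1/7) = 1/37.

1/37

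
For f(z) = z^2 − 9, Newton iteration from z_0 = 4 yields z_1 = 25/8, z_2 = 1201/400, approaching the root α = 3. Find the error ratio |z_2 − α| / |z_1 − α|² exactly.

z_1 − α = 25/8 − 3 = 1/8, so |z_1 − α| = 1/8.
z_2 − α = 1201/400 − 3 = 1/400, so |z_2 − α| = 1/400.
|z_1 − α|² = 1/64.
Ratio = (1/400) / (1/64) = 4/25.

4/25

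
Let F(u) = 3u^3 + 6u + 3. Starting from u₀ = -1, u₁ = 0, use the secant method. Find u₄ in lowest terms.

-3663/8101

F(-1) = -6, F(0) = 3. u₂ = 0 - 3·(0 - (-1))/(3 - (-6)) = -1/3.
F(0) = 3, F(-1/3) = 8/9. u₃ = (-1/3) - (8/9)·((-1/3) - 0)/((8/9) - 3) = -9/19.
F(-1/3) = 8/9, F(-9/19) = -1104/6859. u₄ = (-9/19) - (-1104/6859)·((-9/19) - (-1/3))/((-1104/6859) - (8/9)) = -3663/8101.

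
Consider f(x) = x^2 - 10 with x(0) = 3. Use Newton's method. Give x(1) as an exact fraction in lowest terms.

19/6

f'(x) = 2x.
f(3) = -1, f'(3) = 6, so x(1) = 3 - (-1)/6 = 19/6.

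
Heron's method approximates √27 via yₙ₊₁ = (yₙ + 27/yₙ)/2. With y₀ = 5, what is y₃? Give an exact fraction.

3650401/702520

y₁ = (5 + 27/5)/2 = 26/5.
y₂ = (26/5 + 27/(26/5))/2 = 1351/260.
y₃ = (1351/260 + 27/(1351/260))/2 = 3650401/702520.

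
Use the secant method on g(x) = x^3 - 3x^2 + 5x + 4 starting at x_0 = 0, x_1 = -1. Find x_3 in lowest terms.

g(0) = 4, g(-1) = -5. x_2 = (-1) - (-5)·((-1) - 0)/((-5) - 4) = -4/9.
g(-1) = -5, g(-4/9) = 800/729. x_3 = (-4/9) - (800/729)·((-4/9) - (-1))/((800/729) - (-5)) = -484/889.

-484/889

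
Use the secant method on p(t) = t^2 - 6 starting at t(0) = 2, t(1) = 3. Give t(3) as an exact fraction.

22/9

p(2) = -2, p(3) = 3. t(2) = 3 - 3·(3 - 2)/(3 - (-2)) = 12/5.
p(3) = 3, p(12/5) = -6/25. t(3) = (12/5) - (-6/25)·((12/5) - 3)/((-6/25) - 3) = 22/9.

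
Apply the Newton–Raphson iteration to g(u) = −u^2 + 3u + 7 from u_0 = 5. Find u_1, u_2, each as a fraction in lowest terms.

u_1 = 32/7, u_2 = 1367/301

g'(u) = −2u + 3.
g(5) = −3, g'(5) = −7, so u_1 = 5 − (−3)/(−7) = 32/7.
g(32/7) = −9/49, g'(32/7) = −43/7, so u_2 = (32/7) − (−9/49)/(−43/7) = 1367/301.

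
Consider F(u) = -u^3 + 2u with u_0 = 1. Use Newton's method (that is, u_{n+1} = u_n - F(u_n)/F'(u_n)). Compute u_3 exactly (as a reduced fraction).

512/355

F'(u) = -3u^2 + 2.
F(1) = 1, F'(1) = -1, so u_1 = 1 - 1/(-1) = 2.
F(2) = -4, F'(2) = -10, so u_2 = 2 - (-4)/(-10) = 8/5.
F(8/5) = -112/125, F'(8/5) = -142/25, so u_3 = (8/5) - (-112/125)/(-142/25) = 512/355.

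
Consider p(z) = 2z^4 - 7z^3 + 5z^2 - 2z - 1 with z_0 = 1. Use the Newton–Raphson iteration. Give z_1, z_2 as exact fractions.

p'(z) = 8z^3 - 21z^2 + 10z - 2.
p(1) = -3, p'(1) = -5, so z_1 = 1 - (-3)/(-5) = 2/5.
p(2/5) = -873/625, p'(2/5) = -106/125, so z_2 = (2/5) - (-873/625)/(-106/125) = -661/530.

z_1 = 2/5, z_2 = -661/530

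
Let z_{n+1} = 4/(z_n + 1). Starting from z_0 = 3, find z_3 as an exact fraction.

4/3

z_1 = 4/(3 + 1) = 1.
z_2 = 4/(1 + 1) = 2.
z_3 = 4/(2 + 1) = 4/3.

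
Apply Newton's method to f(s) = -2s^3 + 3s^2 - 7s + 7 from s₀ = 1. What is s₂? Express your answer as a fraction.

135/119

f'(s) = -6s^2 + 6s - 7.
f(1) = 1, f'(1) = -7, so s₁ = 1 - 1/(-7) = 8/7.
f(8/7) = -23/343, f'(8/7) = -391/49, so s₂ = (8/7) - (-23/343)/(-391/49) = 135/119.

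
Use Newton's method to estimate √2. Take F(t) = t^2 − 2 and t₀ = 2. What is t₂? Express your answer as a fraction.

F'(t) = 2t.
F(2) = 2, F'(2) = 4, so t₁ = 2 − 2/4 = 3/2.
F(3/2) = 1/4, F'(3/2) = 3, so t₂ = (3/2) − (1/4)/3 = 17/12.

17/12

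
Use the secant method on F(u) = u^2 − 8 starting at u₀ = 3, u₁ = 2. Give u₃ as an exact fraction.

F(3) = 1, F(2) = −4. u₂ = 2 − (−4)·(2 − 3)/((−4) − 1) = 14/5.
F(2) = −4, F(14/5) = −4/25. u₃ = (14/5) − (−4/25)·((14/5) − 2)/((−4/25) − (−4)) = 17/6.

17/6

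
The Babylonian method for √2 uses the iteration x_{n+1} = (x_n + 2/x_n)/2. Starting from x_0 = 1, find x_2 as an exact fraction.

x_1 = (1 + 2/1)/2 = 3/2.
x_2 = (3/2 + 2/(3/2))/2 = 17/12.

17/12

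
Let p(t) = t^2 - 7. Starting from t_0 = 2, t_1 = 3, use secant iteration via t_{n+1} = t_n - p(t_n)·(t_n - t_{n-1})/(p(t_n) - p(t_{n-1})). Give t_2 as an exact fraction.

13/5

p(2) = -3, p(3) = 2. t_2 = 3 - 2·(3 - 2)/(2 - (-3)) = 13/5.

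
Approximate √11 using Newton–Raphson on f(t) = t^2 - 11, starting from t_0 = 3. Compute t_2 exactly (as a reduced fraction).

199/60

f'(t) = 2t.
f(3) = -2, f'(3) = 6, so t_1 = 3 - (-2)/6 = 10/3.
f(10/3) = 1/9, f'(10/3) = 20/3, so t_2 = (10/3) - (1/9)/(20/3) = 199/60.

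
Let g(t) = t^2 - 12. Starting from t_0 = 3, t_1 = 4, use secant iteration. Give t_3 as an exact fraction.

g(3) = -3, g(4) = 4. t_2 = 4 - 4·(4 - 3)/(4 - (-3)) = 24/7.
g(4) = 4, g(24/7) = -12/49. t_3 = (24/7) - (-12/49)·((24/7) - 4)/((-12/49) - 4) = 45/13.

45/13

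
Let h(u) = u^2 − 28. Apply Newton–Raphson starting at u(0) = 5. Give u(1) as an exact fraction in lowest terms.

h'(u) = 2u.
h(5) = −3, h'(5) = 10, so u(1) = 5 − (−3)/10 = 53/10.

53/10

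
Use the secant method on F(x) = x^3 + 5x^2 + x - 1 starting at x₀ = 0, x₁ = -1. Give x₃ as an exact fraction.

F(0) = -1, F(-1) = 2. x₂ = (-1) - 2·((-1) - 0)/(2 - (-1)) = -1/3.
F(-1) = 2, F(-1/3) = -22/27. x₃ = (-1/3) - (-22/27)·((-1/3) - (-1))/((-22/27) - 2) = -10/19.

-10/19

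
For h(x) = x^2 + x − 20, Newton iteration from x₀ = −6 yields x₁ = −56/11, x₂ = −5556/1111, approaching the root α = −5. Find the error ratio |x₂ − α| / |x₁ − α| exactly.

1/101

x₁ − α = −56/11 − (−5) = −56/11 + 5 = −1/11, so |x₁ − α| = 1/11.
x₂ − α = −5556/1111 − (−5) = −5556/1111 + 5 = −1/1111, so |x₂ − α| = 1/1111.
Ratio = (1/1111) / (1/11) = 1/101.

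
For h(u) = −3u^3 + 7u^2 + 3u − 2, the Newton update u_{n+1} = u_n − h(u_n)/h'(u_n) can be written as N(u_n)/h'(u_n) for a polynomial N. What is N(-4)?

498

h'(u) = −9u^2 + 14u + 3.
N(u) = u·h'(u) − h(u) = u·(−9u^2 + 14u + 3) − (−3u^3 + 7u^2 + 3u − 2) = −6u^3 + 7u^2 + 2.
N(-4) = 498.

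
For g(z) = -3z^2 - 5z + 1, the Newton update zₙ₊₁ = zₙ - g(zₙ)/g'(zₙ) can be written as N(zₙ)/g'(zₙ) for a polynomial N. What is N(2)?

g'(z) = -6z - 5.
N(z) = z·g'(z) - g(z) = z·(-6z - 5) - (-3z^2 - 5z + 1) = -3z^2 - 1.
N(2) = -13.

-13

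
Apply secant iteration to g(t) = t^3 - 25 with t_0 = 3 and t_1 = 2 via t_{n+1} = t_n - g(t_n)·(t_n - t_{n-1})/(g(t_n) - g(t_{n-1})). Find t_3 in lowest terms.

g(3) = 2, g(2) = -17. t_2 = 2 - (-17)·(2 - 3)/((-17) - 2) = 55/19.
g(2) = -17, g(55/19) = -5100/6859. t_3 = (55/19) - (-5100/6859)·((55/19) - 2)/((-5100/6859) - (-17)) = 19255/6559.

19255/6559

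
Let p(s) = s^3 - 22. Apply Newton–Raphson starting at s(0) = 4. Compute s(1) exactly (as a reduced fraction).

25/8

p'(s) = 3s^2.
p(4) = 42, p'(4) = 48, so s(1) = 4 - 42/48 = 25/8.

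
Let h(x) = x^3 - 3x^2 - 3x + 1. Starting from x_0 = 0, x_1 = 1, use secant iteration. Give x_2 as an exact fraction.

h(0) = 1, h(1) = -4. x_2 = 1 - (-4)·(1 - 0)/((-4) - 1) = 1/5.

1/5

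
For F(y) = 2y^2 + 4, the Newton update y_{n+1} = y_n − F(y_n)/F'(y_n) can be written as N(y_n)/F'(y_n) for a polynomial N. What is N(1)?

F'(y) = 4y.
N(y) = y·F'(y) − F(y) = y·(4y) − (2y^2 + 4) = 2y^2 − 4.
N(1) = −2.

−2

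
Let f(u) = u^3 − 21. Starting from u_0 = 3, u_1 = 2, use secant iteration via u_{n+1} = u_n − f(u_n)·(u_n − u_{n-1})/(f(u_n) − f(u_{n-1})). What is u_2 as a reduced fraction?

51/19

f(3) = 6, f(2) = −13. u_2 = 2 − (−13)·(2 − 3)/((−13) − 6) = 51/19.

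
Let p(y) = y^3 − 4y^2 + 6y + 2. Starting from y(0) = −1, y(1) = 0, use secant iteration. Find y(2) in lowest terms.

p(−1) = −9, p(0) = 2. y(2) = 0 − 2·(0 − (−1))/(2 − (−9)) = −2/11.

−2/11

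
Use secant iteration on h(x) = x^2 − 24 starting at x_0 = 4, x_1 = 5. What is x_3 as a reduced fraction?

436/89

h(4) = −8, h(5) = 1. x_2 = 5 − 1·(5 − 4)/(1 − (−8)) = 44/9.
h(5) = 1, h(44/9) = −8/81. x_3 = (44/9) − (−8/81)·((44/9) − 5)/((−8/81) − 1) = 436/89.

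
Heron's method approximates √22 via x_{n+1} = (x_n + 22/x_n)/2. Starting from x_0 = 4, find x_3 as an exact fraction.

1016657/216752

x_1 = (4 + 22/4)/2 = 19/4.
x_2 = (19/4 + 22/(19/4))/2 = 713/152.
x_3 = (713/152 + 22/(713/152))/2 = 1016657/216752.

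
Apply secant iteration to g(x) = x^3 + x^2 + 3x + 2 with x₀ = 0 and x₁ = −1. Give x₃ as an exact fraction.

g(0) = 2, g(−1) = −1. x₂ = (−1) − (−1)·((−1) − 0)/((−1) − 2) = −2/3.
g(−1) = −1, g(−2/3) = 4/27. x₃ = (−2/3) − (4/27)·((−2/3) − (−1))/((4/27) − (−1)) = −22/31.

−22/31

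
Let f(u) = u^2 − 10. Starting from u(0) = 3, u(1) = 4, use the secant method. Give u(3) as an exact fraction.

f(3) = −1, f(4) = 6. u(2) = 4 − 6·(4 − 3)/(6 − (−1)) = 22/7.
f(4) = 6, f(22/7) = −6/49. u(3) = (22/7) − (−6/49)·((22/7) − 4)/((−6/49) − 6) = 79/25.

79/25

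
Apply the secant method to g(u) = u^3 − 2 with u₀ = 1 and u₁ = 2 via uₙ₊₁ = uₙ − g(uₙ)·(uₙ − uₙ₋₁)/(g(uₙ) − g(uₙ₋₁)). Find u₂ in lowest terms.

8/7

g(1) = −1, g(2) = 6. u₂ = 2 − 6·(2 − 1)/(6 − (−1)) = 8/7.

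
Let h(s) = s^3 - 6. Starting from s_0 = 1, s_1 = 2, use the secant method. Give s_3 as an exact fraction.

459/254

h(1) = -5, h(2) = 2. s_2 = 2 - 2·(2 - 1)/(2 - (-5)) = 12/7.
h(2) = 2, h(12/7) = -330/343. s_3 = (12/7) - (-330/343)·((12/7) - 2)/((-330/343) - 2) = 459/254.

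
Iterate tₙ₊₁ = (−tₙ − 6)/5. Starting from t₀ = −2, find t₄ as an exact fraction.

−626/625

t₁ = (−(−2) − 6)/5 = −4/5.
t₂ = (−(−4/5) − 6)/5 = −26/25.
t₃ = (−(−26/25) − 6)/5 = −124/125.
t₄ = (−(−124/125) − 6)/5 = −626/625.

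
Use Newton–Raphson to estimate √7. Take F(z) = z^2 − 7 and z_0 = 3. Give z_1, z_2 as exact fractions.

z_1 = 8/3, z_2 = 127/48

F'(z) = 2z.
F(3) = 2, F'(3) = 6, so z_1 = 3 − 2/6 = 8/3.
F(8/3) = 1/9, F'(8/3) = 16/3, so z_2 = (8/3) − (1/9)/(16/3) = 127/48.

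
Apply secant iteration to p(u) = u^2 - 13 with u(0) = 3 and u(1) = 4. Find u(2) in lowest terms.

p(3) = -4, p(4) = 3. u(2) = 4 - 3·(4 - 3)/(3 - (-4)) = 25/7.

25/7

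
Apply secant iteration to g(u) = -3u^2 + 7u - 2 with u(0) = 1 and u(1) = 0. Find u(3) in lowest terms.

4/11

g(1) = 2, g(0) = -2. u(2) = 0 - (-2)·(0 - 1)/((-2) - 2) = 1/2.
g(0) = -2, g(1/2) = 3/4. u(3) = (1/2) - (3/4)·((1/2) - 0)/((3/4) - (-2)) = 4/11.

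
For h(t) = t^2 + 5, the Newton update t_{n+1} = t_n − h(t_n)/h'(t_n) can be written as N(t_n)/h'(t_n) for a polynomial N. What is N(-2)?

h'(t) = 2t.
N(t) = t·h'(t) − h(t) = t·(2t) − (t^2 + 5) = t^2 − 5.
N(-2) = −1.

−1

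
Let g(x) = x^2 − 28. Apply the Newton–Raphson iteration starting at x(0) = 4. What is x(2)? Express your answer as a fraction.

233/44

g'(x) = 2x.
g(4) = −12, g'(4) = 8, so x(1) = 4 − (−12)/8 = 11/2.
g(11/2) = 9/4, g'(11/2) = 11, so x(2) = (11/2) − (9/4)/11 = 233/44.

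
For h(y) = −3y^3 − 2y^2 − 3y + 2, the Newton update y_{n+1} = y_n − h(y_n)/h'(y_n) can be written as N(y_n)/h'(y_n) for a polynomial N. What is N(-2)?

h'(y) = −9y^2 − 4y − 3.
N(y) = y·h'(y) − h(y) = y·(−9y^2 − 4y − 3) − (−3y^3 − 2y^2 − 3y + 2) = −6y^3 − 2y^2 − 2.
N(-2) = 38.

38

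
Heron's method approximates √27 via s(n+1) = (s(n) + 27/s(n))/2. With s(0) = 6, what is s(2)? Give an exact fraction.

s(1) = (6 + 27/6)/2 = 21/4.
s(2) = (21/4 + 27/(21/4))/2 = 291/56.

291/56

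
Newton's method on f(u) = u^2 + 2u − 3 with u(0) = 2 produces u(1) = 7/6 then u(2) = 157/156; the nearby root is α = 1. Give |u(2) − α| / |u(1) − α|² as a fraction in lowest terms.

3/13

u(1) − α = 7/6 − 1 = 1/6, so |u(1) − α| = 1/6.
u(2) − α = 157/156 − 1 = 1/156, so |u(2) − α| = 1/156.
|u(1) − α|² = 1/36.
Ratio = (1/156) / (1/36) = 3/13.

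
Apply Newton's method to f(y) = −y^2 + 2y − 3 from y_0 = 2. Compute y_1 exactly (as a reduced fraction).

1/2

f'(y) = −2y + 2.
f(2) = −3, f'(2) = −2, so y_1 = 2 − (−3)/(−2) = 1/2.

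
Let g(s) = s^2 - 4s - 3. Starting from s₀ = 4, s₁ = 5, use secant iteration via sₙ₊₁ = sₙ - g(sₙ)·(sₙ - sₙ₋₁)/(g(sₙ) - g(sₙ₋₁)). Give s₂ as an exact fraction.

g(4) = -3, g(5) = 2. s₂ = 5 - 2·(5 - 4)/(2 - (-3)) = 23/5.

23/5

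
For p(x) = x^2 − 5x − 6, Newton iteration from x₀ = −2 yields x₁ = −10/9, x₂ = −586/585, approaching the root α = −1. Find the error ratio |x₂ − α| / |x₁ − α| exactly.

1/65

x₁ − α = −10/9 − (−1) = −10/9 + 1 = −1/9, so |x₁ − α| = 1/9.
x₂ − α = −586/585 − (−1) = −586/585 + 1 = −1/585, so |x₂ − α| = 1/585.
Ratio = (1/585) / (1/9) = 1/65.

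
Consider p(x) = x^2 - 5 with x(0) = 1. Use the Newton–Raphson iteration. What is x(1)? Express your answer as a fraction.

p'(x) = 2x.
p(1) = -4, p'(1) = 2, so x(1) = 1 - (-4)/2 = 3.

3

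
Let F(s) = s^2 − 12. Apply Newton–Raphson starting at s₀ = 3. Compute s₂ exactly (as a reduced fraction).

F'(s) = 2s.
F(3) = −3, F'(3) = 6, so s₁ = 3 − (−3)/6 = 7/2.
F(7/2) = 1/4, F'(7/2) = 7, so s₂ = (7/2) − (1/4)/7 = 97/28.

97/28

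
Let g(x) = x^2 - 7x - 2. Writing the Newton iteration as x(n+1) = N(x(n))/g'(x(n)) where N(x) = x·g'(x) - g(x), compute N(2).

6

g'(x) = 2x - 7.
N(x) = x·g'(x) - g(x) = x·(2x - 7) - (x^2 - 7x - 2) = x^2 + 2.
N(2) = 6.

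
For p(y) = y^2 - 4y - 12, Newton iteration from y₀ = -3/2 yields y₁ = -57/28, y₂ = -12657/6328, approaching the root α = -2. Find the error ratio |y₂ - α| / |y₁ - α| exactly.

1/226

y₁ - α = -57/28 - (-2) = -57/28 + 2 = -1/28, so |y₁ - α| = 1/28.
y₂ - α = -12657/6328 - (-2) = -12657/6328 + 2 = -1/6328, so |y₂ - α| = 1/6328.
Ratio = (1/6328) / (1/28) = 1/226.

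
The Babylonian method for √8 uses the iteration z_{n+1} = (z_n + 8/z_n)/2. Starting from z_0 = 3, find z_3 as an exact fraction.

665857/235416

z_1 = (3 + 8/3)/2 = 17/6.
z_2 = (17/6 + 8/(17/6))/2 = 577/204.
z_3 = (577/204 + 8/(577/204))/2 = 665857/235416.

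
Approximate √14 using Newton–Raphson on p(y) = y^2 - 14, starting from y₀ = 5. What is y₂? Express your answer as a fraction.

p'(y) = 2y.
p(5) = 11, p'(5) = 10, so y₁ = 5 - 11/10 = 39/10.
p(39/10) = 121/100, p'(39/10) = 39/5, so y₂ = (39/10) - (121/100)/(39/5) = 2921/780.

2921/780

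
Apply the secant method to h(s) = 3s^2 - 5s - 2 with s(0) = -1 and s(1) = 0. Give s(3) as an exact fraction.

-8/23

h(-1) = 6, h(0) = -2. s(2) = 0 - (-2)·(0 - (-1))/((-2) - 6) = -1/4.
h(0) = -2, h(-1/4) = -9/16. s(3) = (-1/4) - (-9/16)·((-1/4) - 0)/((-9/16) - (-2)) = -8/23.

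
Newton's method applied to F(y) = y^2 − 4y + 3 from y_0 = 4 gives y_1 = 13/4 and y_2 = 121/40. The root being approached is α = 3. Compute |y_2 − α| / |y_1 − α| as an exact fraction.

y_1 − α = 13/4 − 3 = 1/4, so |y_1 − α| = 1/4.
y_2 − α = 121/40 − 3 = 1/40, so |y_2 − α| = 1/40.
Ratio = (1/40) / (1/4) = 1/10.

1/10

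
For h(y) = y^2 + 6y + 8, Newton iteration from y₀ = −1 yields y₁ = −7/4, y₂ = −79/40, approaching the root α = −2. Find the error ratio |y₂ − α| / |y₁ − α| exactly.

y₁ − α = −7/4 − (−2) = −7/4 + 2 = 1/4, so |y₁ − α| = 1/4.
y₂ − α = −79/40 − (−2) = −79/40 + 2 = 1/40, so |y₂ − α| = 1/40.
Ratio = (1/40) / (1/4) = 1/10.

1/10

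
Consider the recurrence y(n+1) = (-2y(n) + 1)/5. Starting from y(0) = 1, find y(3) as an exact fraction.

y(1) = (-2·1 + 1)/5 = -1/5.
y(2) = (-2·(-1/5) + 1)/5 = 7/25.
y(3) = (-2·(7/25) + 1)/5 = 11/125.

11/125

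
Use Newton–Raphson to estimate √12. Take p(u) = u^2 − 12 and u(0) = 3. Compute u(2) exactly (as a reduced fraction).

p'(u) = 2u.
p(3) = −3, p'(3) = 6, so u(1) = 3 − (−3)/6 = 7/2.
p(7/2) = 1/4, p'(7/2) = 7, so u(2) = (7/2) − (1/4)/7 = 97/28.

97/28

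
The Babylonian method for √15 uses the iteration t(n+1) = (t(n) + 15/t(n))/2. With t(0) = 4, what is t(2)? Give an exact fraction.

t(1) = (4 + 15/4)/2 = 31/8.
t(2) = (31/8 + 15/(31/8))/2 = 1921/496.

1921/496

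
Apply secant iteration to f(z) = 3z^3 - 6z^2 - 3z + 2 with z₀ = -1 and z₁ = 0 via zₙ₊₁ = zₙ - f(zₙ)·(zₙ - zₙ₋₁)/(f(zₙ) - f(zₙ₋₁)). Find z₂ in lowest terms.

f(-1) = -4, f(0) = 2. z₂ = 0 - 2·(0 - (-1))/(2 - (-4)) = -1/3.

-1/3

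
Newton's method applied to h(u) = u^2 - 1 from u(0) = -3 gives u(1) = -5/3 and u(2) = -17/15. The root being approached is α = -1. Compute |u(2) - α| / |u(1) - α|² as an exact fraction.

3/10

u(1) - α = -5/3 - (-1) = -5/3 + 1 = -2/3, so |u(1) - α| = 2/3.
u(2) - α = -17/15 - (-1) = -17/15 + 1 = -2/15, so |u(2) - α| = 2/15.
|u(1) - α|² = 4/9.
Ratio = (2/15) / (4/9) = 3/10.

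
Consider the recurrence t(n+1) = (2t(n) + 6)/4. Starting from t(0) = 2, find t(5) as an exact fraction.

95/32

t(1) = (2·2 + 6)/4 = 5/2.
t(2) = (2·(5/2) + 6)/4 = 11/4.
t(3) = (2·(11/4) + 6)/4 = 23/8.
t(4) = (2·(23/8) + 6)/4 = 47/16.
t(5) = (2·(47/16) + 6)/4 = 95/32.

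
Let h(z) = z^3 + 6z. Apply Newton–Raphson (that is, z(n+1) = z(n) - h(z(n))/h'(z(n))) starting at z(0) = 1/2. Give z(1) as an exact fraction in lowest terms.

1/27

h'(z) = 3z^2 + 6.
h(1/2) = 25/8, h'(1/2) = 27/4, so z(1) = (1/2) - (25/8)/(27/4) = 1/27.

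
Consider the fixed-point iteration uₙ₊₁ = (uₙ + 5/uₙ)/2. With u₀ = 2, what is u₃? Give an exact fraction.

51841/23184

u₁ = (2 + 5/2)/2 = 9/4.
u₂ = (9/4 + 5/(9/4))/2 = 161/72.
u₃ = (161/72 + 5/(161/72))/2 = 51841/23184.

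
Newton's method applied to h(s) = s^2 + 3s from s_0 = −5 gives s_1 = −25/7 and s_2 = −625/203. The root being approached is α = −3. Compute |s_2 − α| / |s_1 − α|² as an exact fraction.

7/29

s_1 − α = −25/7 − (−3) = −25/7 + 3 = −4/7, so |s_1 − α| = 4/7.
s_2 − α = −625/203 − (−3) = −625/203 + 3 = −16/203, so |s_2 − α| = 16/203.
|s_1 − α|² = 16/49.
Ratio = (16/203) / (16/49) = 7/29.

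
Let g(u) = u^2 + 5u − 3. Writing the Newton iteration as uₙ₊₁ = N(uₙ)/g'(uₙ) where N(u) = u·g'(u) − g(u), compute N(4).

g'(u) = 2u + 5.
N(u) = u·g'(u) − g(u) = u·(2u + 5) − (u^2 + 5u − 3) = u^2 + 3.
N(4) = 19.

19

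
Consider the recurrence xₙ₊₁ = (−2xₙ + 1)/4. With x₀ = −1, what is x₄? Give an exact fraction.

x₁ = (−2·(−1) + 1)/4 = 3/4.
x₂ = (−2·(3/4) + 1)/4 = −1/8.
x₃ = (−2·(−1/8) + 1)/4 = 5/16.
x₄ = (−2·(5/16) + 1)/4 = 3/32.

3/32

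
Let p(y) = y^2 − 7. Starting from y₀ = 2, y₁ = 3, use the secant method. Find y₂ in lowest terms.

p(2) = −3, p(3) = 2. y₂ = 3 − 2·(3 − 2)/(2 − (−3)) = 13/5.

13/5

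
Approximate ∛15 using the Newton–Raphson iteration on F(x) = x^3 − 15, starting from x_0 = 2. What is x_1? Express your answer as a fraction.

31/12

F'(x) = 3x^2.
F(2) = −7, F'(2) = 12, so x_1 = 2 − (−7)/12 = 31/12.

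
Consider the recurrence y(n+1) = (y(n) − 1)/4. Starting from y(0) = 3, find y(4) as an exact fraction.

−41/128

y(1) = (3 − 1)/4 = 1/2.
y(2) = ((1/2) − 1)/4 = −1/8.
y(3) = ((−1/8) − 1)/4 = −9/32.
y(4) = ((−9/32) − 1)/4 = −41/128.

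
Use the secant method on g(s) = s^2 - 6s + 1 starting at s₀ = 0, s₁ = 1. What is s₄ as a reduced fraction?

29/169

g(0) = 1, g(1) = -4. s₂ = 1 - (-4)·(1 - 0)/((-4) - 1) = 1/5.
g(1) = -4, g(1/5) = -4/25. s₃ = (1/5) - (-4/25)·((1/5) - 1)/((-4/25) - (-4)) = 1/6.
g(1/5) = -4/25, g(1/6) = 1/36. s₄ = (1/6) - (1/36)·((1/6) - (1/5))/((1/36) - (-4/25)) = 29/169.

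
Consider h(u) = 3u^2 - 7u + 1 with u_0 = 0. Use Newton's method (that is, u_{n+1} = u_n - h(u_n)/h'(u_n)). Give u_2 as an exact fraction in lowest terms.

46/301

h'(u) = 6u - 7.
h(0) = 1, h'(0) = -7, so u_1 = 0 - 1/(-7) = 1/7.
h(1/7) = 3/49, h'(1/7) = -43/7, so u_2 = (1/7) - (3/49)/(-43/7) = 46/301.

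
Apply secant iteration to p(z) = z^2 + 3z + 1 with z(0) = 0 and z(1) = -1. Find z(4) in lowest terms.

-5/13

p(0) = 1, p(-1) = -1. z(2) = (-1) - (-1)·((-1) - 0)/((-1) - 1) = -1/2.
p(-1) = -1, p(-1/2) = -1/4. z(3) = (-1/2) - (-1/4)·((-1/2) - (-1))/((-1/4) - (-1)) = -1/3.
p(-1/2) = -1/4, p(-1/3) = 1/9. z(4) = (-1/3) - (1/9)·((-1/3) - (-1/2))/((1/9) - (-1/4)) = -5/13.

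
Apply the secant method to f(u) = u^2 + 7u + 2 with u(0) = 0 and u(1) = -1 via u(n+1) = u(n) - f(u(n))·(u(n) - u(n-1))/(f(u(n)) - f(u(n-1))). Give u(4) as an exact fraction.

f(0) = 2, f(-1) = -4. u(2) = (-1) - (-4)·((-1) - 0)/((-4) - 2) = -1/3.
f(-1) = -4, f(-1/3) = -2/9. u(3) = (-1/3) - (-2/9)·((-1/3) - (-1))/((-2/9) - (-4)) = -5/17.
f(-1/3) = -2/9, f(-5/17) = 8/289. u(4) = (-5/17) - (8/289)·((-5/17) - (-1/3))/((8/289) - (-2/9)) = -97/325.

-97/325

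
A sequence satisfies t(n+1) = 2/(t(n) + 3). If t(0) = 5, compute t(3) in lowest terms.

26/47

t(1) = 2/(5 + 3) = 1/4.
t(2) = 2/(1/4 + 3) = 8/13.
t(3) = 2/(8/13 + 3) = 26/47.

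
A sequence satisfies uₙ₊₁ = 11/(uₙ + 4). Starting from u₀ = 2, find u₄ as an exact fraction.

2266/1209

u₁ = 11/(2 + 4) = 11/6.
u₂ = 11/(11/6 + 4) = 66/35.
u₃ = 11/(66/35 + 4) = 385/206.
u₄ = 11/(385/206 + 4) = 2266/1209.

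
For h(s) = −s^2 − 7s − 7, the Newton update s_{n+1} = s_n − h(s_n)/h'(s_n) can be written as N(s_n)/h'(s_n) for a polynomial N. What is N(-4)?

−9

h'(s) = −2s − 7.
N(s) = s·h'(s) − h(s) = s·(−2s − 7) − (−s^2 − 7s − 7) = −s^2 + 7.
N(-4) = −9.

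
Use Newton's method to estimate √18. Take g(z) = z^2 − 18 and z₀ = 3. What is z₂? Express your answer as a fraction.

17/4

g'(z) = 2z.
g(3) = −9, g'(3) = 6, so z₁ = 3 − (−9)/6 = 9/2.
g(9/2) = 9/4, g'(9/2) = 9, so z₂ = (9/2) − (9/4)/9 = 17/4.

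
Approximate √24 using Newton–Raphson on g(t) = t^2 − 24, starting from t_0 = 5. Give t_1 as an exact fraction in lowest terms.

g'(t) = 2t.
g(5) = 1, g'(5) = 10, so t_1 = 5 − 1/10 = 49/10.

49/10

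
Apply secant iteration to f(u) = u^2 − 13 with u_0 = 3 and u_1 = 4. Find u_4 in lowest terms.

4799/1331

f(3) = −4, f(4) = 3. u_2 = 4 − 3·(4 − 3)/(3 − (−4)) = 25/7.
f(4) = 3, f(25/7) = −12/49. u_3 = (25/7) − (−12/49)·((25/7) − 4)/((−12/49) − 3) = 191/53.
f(25/7) = −12/49, f(191/53) = −36/2809. u_4 = (191/53) − (−36/2809)·((191/53) − (25/7))/((−36/2809) − (−12/49)) = 4799/1331.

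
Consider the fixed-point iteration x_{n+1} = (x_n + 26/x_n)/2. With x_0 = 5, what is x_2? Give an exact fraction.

5201/1020

x_1 = (5 + 26/5)/2 = 51/10.
x_2 = (51/10 + 26/(51/10))/2 = 5201/1020.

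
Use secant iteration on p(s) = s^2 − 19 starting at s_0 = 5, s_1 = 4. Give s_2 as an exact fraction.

13/3

p(5) = 6, p(4) = −3. s_2 = 4 − (−3)·(4 − 5)/((−3) − 6) = 13/3.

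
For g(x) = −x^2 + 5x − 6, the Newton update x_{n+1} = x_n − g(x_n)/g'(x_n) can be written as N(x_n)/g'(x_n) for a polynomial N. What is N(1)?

g'(x) = −2x + 5.
N(x) = x·g'(x) − g(x) = x·(−2x + 5) − (−x^2 + 5x − 6) = −x^2 + 6.
N(1) = 5.

5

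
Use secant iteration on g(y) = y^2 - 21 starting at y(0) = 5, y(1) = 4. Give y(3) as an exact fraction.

353/77

g(5) = 4, g(4) = -5. y(2) = 4 - (-5)·(4 - 5)/((-5) - 4) = 41/9.
g(4) = -5, g(41/9) = -20/81. y(3) = (41/9) - (-20/81)·((41/9) - 4)/((-20/81) - (-5)) = 353/77.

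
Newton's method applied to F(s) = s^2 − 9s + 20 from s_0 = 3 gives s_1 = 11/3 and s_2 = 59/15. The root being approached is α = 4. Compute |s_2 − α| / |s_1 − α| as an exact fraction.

s_1 − α = 11/3 − 4 = −1/3, so |s_1 − α| = 1/3.
s_2 − α = 59/15 − 4 = −1/15, so |s_2 − α| = 1/15.
Ratio = (1/15) / (1/3) = 1/5.

1/5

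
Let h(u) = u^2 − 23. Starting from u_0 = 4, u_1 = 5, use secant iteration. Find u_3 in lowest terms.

h(4) = −7, h(5) = 2. u_2 = 5 − 2·(5 − 4)/(2 − (−7)) = 43/9.
h(5) = 2, h(43/9) = −14/81. u_3 = (43/9) − (−14/81)·((43/9) − 5)/((−14/81) − 2) = 211/44.

211/44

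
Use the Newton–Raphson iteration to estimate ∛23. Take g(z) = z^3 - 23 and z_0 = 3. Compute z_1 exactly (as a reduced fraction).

77/27

g'(z) = 3z^2.
g(3) = 4, g'(3) = 27, so z_1 = 3 - 4/27 = 77/27.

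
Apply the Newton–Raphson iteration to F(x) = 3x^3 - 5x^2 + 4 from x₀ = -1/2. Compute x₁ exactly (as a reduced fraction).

F'(x) = 9x^2 - 10x.
F(-1/2) = 19/8, F'(-1/2) = 29/4, so x₁ = (-1/2) - (19/8)/(29/4) = -24/29.

-24/29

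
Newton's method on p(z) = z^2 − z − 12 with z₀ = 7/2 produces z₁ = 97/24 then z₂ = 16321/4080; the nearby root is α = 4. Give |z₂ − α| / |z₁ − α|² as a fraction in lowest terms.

z₁ − α = 97/24 − 4 = 1/24, so |z₁ − α| = 1/24.
z₂ − α = 16321/4080 − 4 = 1/4080, so |z₂ − α| = 1/4080.
|z₁ − α|² = 1/576.
Ratio = (1/4080) / (1/576) = 12/85.

12/85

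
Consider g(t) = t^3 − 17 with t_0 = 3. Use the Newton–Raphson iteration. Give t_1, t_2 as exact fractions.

g'(t) = 3t^2.
g(3) = 10, g'(3) = 27, so t_1 = 3 − 10/27 = 71/27.
g(71/27) = 23300/19683, g'(71/27) = 5041/243, so t_2 = (71/27) − (23300/19683)/(5041/243) = 1050433/408321.

t_1 = 71/27, t_2 = 1050433/408321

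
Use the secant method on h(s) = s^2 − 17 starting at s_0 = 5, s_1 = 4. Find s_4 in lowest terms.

h(5) = 8, h(4) = −1. s_2 = 4 − (−1)·(4 − 5)/((−1) − 8) = 37/9.
h(4) = −1, h(37/9) = −8/81. s_3 = (37/9) − (−8/81)·((37/9) − 4)/((−8/81) − (−1)) = 301/73.
h(37/9) = −8/81, h(301/73) = 8/5329. s_4 = (301/73) − (8/5329)·((301/73) − (37/9))/((8/5329) − (−8/81)) = 11153/2705.

11153/2705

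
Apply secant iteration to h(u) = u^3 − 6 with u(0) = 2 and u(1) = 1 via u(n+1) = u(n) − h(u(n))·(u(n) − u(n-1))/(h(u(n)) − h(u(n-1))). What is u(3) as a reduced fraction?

h(2) = 2, h(1) = −5. u(2) = 1 − (−5)·(1 − 2)/((−5) − 2) = 12/7.
h(1) = −5, h(12/7) = −330/343. u(3) = (12/7) − (−330/343)·((12/7) − 1)/((−330/343) − (−5)) = 522/277.

522/277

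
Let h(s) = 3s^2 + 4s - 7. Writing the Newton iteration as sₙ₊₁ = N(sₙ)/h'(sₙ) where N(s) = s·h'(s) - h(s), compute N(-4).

h'(s) = 6s + 4.
N(s) = s·h'(s) - h(s) = s·(6s + 4) - (3s^2 + 4s - 7) = 3s^2 + 7.
N(-4) = 55.

55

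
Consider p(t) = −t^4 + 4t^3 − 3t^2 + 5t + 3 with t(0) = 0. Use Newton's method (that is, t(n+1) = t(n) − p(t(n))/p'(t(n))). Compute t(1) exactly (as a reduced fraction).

p'(t) = −4t^3 + 12t^2 − 6t + 5.
p(0) = 3, p'(0) = 5, so t(1) = 0 − 3/5 = −3/5.

−3/5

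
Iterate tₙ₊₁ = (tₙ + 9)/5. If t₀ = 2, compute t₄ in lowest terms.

t₁ = (2 + 9)/5 = 11/5.
t₂ = ((11/5) + 9)/5 = 56/25.
t₃ = ((56/25) + 9)/5 = 281/125.
t₄ = ((281/125) + 9)/5 = 1406/625.

1406/625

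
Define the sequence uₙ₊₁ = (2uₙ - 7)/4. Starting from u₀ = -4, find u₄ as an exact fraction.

u₁ = (2·(-4) - 7)/4 = -15/4.
u₂ = (2·(-15/4) - 7)/4 = -29/8.
u₃ = (2·(-29/8) - 7)/4 = -57/16.
u₄ = (2·(-57/16) - 7)/4 = -113/32.

-113/32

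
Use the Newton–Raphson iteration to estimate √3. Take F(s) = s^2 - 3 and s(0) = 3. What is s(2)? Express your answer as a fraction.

7/4

F'(s) = 2s.
F(3) = 6, F'(3) = 6, so s(1) = 3 - 6/6 = 2.
F(2) = 1, F'(2) = 4, so s(2) = 2 - 1/4 = 7/4.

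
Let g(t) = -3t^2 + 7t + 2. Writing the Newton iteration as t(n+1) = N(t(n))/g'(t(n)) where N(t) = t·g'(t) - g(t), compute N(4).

-50

g'(t) = -6t + 7.
N(t) = t·g'(t) - g(t) = t·(-6t + 7) - (-3t^2 + 7t + 2) = -3t^2 - 2.
N(4) = -50.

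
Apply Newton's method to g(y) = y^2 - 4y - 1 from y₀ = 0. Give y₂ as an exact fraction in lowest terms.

g'(y) = 2y - 4.
g(0) = -1, g'(0) = -4, so y₁ = 0 - (-1)/(-4) = -1/4.
g(-1/4) = 1/16, g'(-1/4) = -9/2, so y₂ = (-1/4) - (1/16)/(-9/2) = -17/72.

-17/72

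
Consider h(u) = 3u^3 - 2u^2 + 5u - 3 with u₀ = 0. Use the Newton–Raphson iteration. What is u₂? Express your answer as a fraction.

h'(u) = 9u^2 - 4u + 5.
h(0) = -3, h'(0) = 5, so u₁ = 0 - (-3)/5 = 3/5.
h(3/5) = -9/125, h'(3/5) = 146/25, so u₂ = (3/5) - (-9/125)/(146/25) = 447/730.

447/730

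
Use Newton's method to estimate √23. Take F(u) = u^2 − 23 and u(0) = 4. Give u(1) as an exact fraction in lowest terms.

39/8

F'(u) = 2u.
F(4) = −7, F'(4) = 8, so u(1) = 4 − (−7)/8 = 39/8.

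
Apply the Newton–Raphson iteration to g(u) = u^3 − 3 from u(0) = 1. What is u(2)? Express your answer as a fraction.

g'(u) = 3u^2.
g(1) = −2, g'(1) = 3, so u(1) = 1 − (−2)/3 = 5/3.
g(5/3) = 44/27, g'(5/3) = 25/3, so u(2) = (5/3) − (44/27)/(25/3) = 331/225.

331/225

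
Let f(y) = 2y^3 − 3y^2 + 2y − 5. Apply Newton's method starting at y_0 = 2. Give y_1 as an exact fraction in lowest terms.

25/14

f'(y) = 6y^2 − 6y + 2.
f(2) = 3, f'(2) = 14, so y_1 = 2 − 3/14 = 25/14.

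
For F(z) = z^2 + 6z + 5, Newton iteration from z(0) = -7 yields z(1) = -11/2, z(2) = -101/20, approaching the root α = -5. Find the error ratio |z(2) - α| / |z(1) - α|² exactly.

z(1) - α = -11/2 - (-5) = -11/2 + 5 = -1/2, so |z(1) - α| = 1/2.
z(2) - α = -101/20 - (-5) = -101/20 + 5 = -1/20, so |z(2) - α| = 1/20.
|z(1) - α|² = 1/4.
Ratio = (1/20) / (1/4) = 1/5.

1/5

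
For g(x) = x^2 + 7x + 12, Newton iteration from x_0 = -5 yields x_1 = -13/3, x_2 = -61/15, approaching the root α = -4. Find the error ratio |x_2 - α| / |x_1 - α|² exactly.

3/5

x_1 - α = -13/3 - (-4) = -13/3 + 4 = -1/3, so |x_1 - α| = 1/3.
x_2 - α = -61/15 - (-4) = -61/15 + 4 = -1/15, so |x_2 - α| = 1/15.
|x_1 - α|² = 1/9.
Ratio = (1/15) / (1/9) = 3/5.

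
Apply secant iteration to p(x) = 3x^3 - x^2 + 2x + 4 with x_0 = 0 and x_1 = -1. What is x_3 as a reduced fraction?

p(0) = 4, p(-1) = -2. x_2 = (-1) - (-2)·((-1) - 0)/((-2) - 4) = -2/3.
p(-1) = -2, p(-2/3) = 4/3. x_3 = (-2/3) - (4/3)·((-2/3) - (-1))/((4/3) - (-2)) = -4/5.

-4/5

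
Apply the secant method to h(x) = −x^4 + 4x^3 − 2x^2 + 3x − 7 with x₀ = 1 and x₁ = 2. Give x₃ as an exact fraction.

14566/10783

h(1) = −3, h(2) = 7. x₂ = 2 − 7·(2 − 1)/(7 − (−3)) = 13/10.
h(2) = 7, h(13/10) = −5481/10000. x₃ = (13/10) − (−5481/10000)·((13/10) − 2)/((−5481/10000) − 7) = 14566/10783.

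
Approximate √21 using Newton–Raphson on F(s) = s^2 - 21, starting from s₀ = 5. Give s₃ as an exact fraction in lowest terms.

F'(s) = 2s.
F(5) = 4, F'(5) = 10, so s₁ = 5 - 4/10 = 23/5.
F(23/5) = 4/25, F'(23/5) = 46/5, so s₂ = (23/5) - (4/25)/(46/5) = 527/115.
F(527/115) = 4/13225, F'(527/115) = 1054/115, so s₃ = (527/115) - (4/13225)/(1054/115) = 277727/60605.

277727/60605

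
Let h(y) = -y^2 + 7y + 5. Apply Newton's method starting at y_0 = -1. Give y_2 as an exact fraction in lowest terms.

-49/75

h'(y) = -2y + 7.
h(-1) = -3, h'(-1) = 9, so y_1 = (-1) - (-3)/9 = -2/3.
h(-2/3) = -1/9, h'(-2/3) = 25/3, so y_2 = (-2/3) - (-1/9)/(25/3) = -49/75.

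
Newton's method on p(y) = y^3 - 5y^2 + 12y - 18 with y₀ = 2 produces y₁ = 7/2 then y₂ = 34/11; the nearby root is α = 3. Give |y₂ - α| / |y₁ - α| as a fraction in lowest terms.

2/11

y₁ - α = 7/2 - 3 = 1/2, so |y₁ - α| = 1/2.
y₂ - α = 34/11 - 3 = 1/11, so |y₂ - α| = 1/11.
Ratio = (1/11) / (1/2) = 2/11.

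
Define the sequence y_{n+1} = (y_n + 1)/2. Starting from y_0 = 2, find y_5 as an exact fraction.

y_1 = (2 + 1)/2 = 3/2.
y_2 = ((3/2) + 1)/2 = 5/4.
y_3 = ((5/4) + 1)/2 = 9/8.
y_4 = ((9/8) + 1)/2 = 17/16.
y_5 = ((17/16) + 1)/2 = 33/32.

33/32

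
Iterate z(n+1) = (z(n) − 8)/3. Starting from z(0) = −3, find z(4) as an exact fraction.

z(1) = ((−3) − 8)/3 = −11/3.
z(2) = ((−11/3) − 8)/3 = −35/9.
z(3) = ((−35/9) − 8)/3 = −107/27.
z(4) = ((−107/27) − 8)/3 = −323/81.

−323/81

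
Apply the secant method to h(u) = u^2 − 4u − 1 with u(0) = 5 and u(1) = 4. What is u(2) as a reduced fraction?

h(5) = 4, h(4) = −1. u(2) = 4 − (−1)·(4 − 5)/((−1) − 4) = 21/5.

21/5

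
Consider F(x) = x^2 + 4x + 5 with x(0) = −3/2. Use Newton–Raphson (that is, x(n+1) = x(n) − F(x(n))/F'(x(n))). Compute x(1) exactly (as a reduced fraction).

F'(x) = 2x + 4.
F(−3/2) = 5/4, F'(−3/2) = 1, so x(1) = (−3/2) − (5/4)/1 = −11/4.

−11/4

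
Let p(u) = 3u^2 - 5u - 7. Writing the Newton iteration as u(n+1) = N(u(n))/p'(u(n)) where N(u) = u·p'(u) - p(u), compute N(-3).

p'(u) = 6u - 5.
N(u) = u·p'(u) - p(u) = u·(6u - 5) - (3u^2 - 5u - 7) = 3u^2 + 7.
N(-3) = 34.

34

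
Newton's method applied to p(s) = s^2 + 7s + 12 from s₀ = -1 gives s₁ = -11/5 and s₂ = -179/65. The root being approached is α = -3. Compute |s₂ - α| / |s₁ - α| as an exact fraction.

4/13

s₁ - α = -11/5 - (-3) = -11/5 + 3 = 4/5, so |s₁ - α| = 4/5.
s₂ - α = -179/65 - (-3) = -179/65 + 3 = 16/65, so |s₂ - α| = 16/65.
Ratio = (16/65) / (4/5) = 4/13.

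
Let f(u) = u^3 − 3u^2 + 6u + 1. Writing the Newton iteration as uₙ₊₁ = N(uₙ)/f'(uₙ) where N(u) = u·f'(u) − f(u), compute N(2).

3

f'(u) = 3u^2 − 6u + 6.
N(u) = u·f'(u) − f(u) = u·(3u^2 − 6u + 6) − (u^3 − 3u^2 + 6u + 1) = 2u^3 − 3u^2 − 1.
N(2) = 3.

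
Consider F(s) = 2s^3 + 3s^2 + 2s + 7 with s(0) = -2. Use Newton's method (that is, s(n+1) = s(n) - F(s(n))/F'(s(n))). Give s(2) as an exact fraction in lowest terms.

F'(s) = 6s^2 + 6s + 2.
F(-2) = -1, F'(-2) = 14, so s(1) = (-2) - (-1)/14 = -27/14.
F(-27/14) = -31/686, F'(-27/14) = 1249/98, so s(2) = (-27/14) - (-31/686)/(1249/98) = -33661/17486.

-33661/17486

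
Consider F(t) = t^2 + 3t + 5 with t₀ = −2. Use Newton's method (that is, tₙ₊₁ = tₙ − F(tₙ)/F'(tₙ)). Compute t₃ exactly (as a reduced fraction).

−109/35

F'(t) = 2t + 3.
F(−2) = 3, F'(−2) = −1, so t₁ = (−2) − 3/(−1) = 1.
F(1) = 9, F'(1) = 5, so t₂ = 1 − 9/5 = −4/5.
F(−4/5) = 81/25, F'(−4/5) = 7/5, so t₃ = (−4/5) − (81/25)/(7/5) = −109/35.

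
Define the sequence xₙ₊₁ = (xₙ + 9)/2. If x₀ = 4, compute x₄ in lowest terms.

139/16

x₁ = (4 + 9)/2 = 13/2.
x₂ = ((13/2) + 9)/2 = 31/4.
x₃ = ((31/4) + 9)/2 = 67/8.
x₄ = ((67/8) + 9)/2 = 139/16.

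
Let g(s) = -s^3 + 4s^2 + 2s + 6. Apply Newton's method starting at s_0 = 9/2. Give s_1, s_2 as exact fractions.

s_1 = 33/7, s_2 = 43440/9247

g'(s) = -3s^2 + 8s + 2.
g(9/2) = 39/8, g'(9/2) = -91/4, so s_1 = (9/2) - (39/8)/(-91/4) = 33/7.
g(33/7) = -153/343, g'(33/7) = -1321/49, so s_2 = (33/7) - (-153/343)/(-1321/49) = 43440/9247.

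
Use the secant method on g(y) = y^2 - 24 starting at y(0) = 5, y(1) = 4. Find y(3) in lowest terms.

49/10

g(5) = 1, g(4) = -8. y(2) = 4 - (-8)·(4 - 5)/((-8) - 1) = 44/9.
g(4) = -8, g(44/9) = -8/81. y(3) = (44/9) - (-8/81)·((44/9) - 4)/((-8/81) - (-8)) = 49/10.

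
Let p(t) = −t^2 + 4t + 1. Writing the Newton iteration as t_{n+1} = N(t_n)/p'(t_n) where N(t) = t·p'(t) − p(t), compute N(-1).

p'(t) = −2t + 4.
N(t) = t·p'(t) − p(t) = t·(−2t + 4) − (−t^2 + 4t + 1) = −t^2 − 1.
N(-1) = −2.

−2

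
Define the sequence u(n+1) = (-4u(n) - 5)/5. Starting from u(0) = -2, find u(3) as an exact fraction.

u(1) = (-4·(-2) - 5)/5 = 3/5.
u(2) = (-4·(3/5) - 5)/5 = -37/25.
u(3) = (-4·(-37/25) - 5)/5 = 23/125.

23/125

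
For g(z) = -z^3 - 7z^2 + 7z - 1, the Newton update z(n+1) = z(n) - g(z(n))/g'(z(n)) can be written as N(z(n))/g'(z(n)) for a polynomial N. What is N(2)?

g'(z) = -3z^2 - 14z + 7.
N(z) = z·g'(z) - g(z) = z·(-3z^2 - 14z + 7) - (-z^3 - 7z^2 + 7z - 1) = -2z^3 - 7z^2 + 1.
N(2) = -43.

-43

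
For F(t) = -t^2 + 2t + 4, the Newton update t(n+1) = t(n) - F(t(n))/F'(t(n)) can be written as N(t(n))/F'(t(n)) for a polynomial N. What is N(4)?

F'(t) = -2t + 2.
N(t) = t·F'(t) - F(t) = t·(-2t + 2) - (-t^2 + 2t + 4) = -t^2 - 4.
N(4) = -20.

-20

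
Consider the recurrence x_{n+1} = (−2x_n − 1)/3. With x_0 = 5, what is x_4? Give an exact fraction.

67/81

x_1 = (−2·5 − 1)/3 = −11/3.
x_2 = (−2·(−11/3) − 1)/3 = 19/9.
x_3 = (−2·(19/9) − 1)/3 = −47/27.
x_4 = (−2·(−47/27) − 1)/3 = 67/81.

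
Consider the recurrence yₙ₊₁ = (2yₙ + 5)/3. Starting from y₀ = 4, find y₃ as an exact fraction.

y₁ = (2·4 + 5)/3 = 13/3.
y₂ = (2·(13/3) + 5)/3 = 41/9.
y₃ = (2·(41/9) + 5)/3 = 127/27.

127/27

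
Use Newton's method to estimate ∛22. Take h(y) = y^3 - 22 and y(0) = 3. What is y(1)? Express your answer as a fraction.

76/27

h'(y) = 3y^2.
h(3) = 5, h'(3) = 27, so y(1) = 3 - 5/27 = 76/27.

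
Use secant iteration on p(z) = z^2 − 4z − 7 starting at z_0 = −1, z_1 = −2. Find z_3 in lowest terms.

−67/51

p(−1) = −2, p(−2) = 5. z_2 = (−2) − 5·((−2) − (−1))/(5 − (−2)) = −9/7.
p(−2) = 5, p(−9/7) = −10/49. z_3 = (−9/7) − (−10/49)·((−9/7) − (−2))/((−10/49) − 5) = −67/51.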